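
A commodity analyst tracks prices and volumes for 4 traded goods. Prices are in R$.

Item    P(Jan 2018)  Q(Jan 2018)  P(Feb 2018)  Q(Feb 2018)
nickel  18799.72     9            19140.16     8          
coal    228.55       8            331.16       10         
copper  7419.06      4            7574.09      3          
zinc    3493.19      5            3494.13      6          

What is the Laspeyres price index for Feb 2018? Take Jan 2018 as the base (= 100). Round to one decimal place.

102.1

Laspeyres price index uses base-period quantities as weights.
ΣP(Feb 2018)·Q(Jan 2018) = 19140.16×9 + 331.16×8 + 7574.09×4 + 3494.13×5 = 172261.44 + 2649.28 + 30296.36 + 17470.65 = 222677.73
ΣP(Jan 2018)·Q(Jan 2018) = 18799.72×9 + 228.55×8 + 7419.06×4 + 3493.19×5 = 169197.48 + 1828.4 + 29676.24 + 17465.95 = 218168.07
Index = 222677.73 / 218168.07 × 100 = 102.0671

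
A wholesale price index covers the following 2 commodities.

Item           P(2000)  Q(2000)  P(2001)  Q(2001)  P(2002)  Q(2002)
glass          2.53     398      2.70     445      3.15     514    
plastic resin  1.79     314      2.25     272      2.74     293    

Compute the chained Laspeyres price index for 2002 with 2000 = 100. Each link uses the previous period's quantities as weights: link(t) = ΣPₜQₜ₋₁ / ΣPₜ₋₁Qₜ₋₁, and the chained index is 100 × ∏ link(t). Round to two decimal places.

134.40

Link 2000→2001:
ΣP(2001)Q(2000) = 2.70×398 + 2.25×314 = 1074.6 + 706.5 = 1781.1
ΣP(2000)Q(2000) = 2.53×398 + 1.79×314 = 1006.94 + 562.06 = 1569
link = 1781.1/1569 = 1.135182
Link 2001→2002:
ΣP(2002)Q(2001) = 3.15×445 + 2.74×272 = 1401.75 + 745.28 = 2147.03
ΣP(2001)Q(2001) = 2.70×445 + 2.25×272 = 1201.5 + 612 = 1813.5
link = 2147.03/1813.5 = 1.183915
Chained index = 100 × 1.135182 × 1.183915 = 134.3959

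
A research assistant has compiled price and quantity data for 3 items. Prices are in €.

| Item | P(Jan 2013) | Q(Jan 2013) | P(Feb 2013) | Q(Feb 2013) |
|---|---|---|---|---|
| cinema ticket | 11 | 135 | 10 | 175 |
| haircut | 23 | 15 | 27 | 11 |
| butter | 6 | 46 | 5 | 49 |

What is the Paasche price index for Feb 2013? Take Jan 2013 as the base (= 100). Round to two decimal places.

Paasche price index uses current-period quantities as weights.
ΣP(Feb 2013)·Q(Feb 2013) = 10×175 + 27×11 + 5×49 = 1750 + 297 + 245 = 2292
ΣP(Jan 2013)·Q(Feb 2013) = 11×175 + 23×11 + 6×49 = 1925 + 253 + 294 = 2472
Index = 2292 / 2472 × 100 = 92.7184

92.72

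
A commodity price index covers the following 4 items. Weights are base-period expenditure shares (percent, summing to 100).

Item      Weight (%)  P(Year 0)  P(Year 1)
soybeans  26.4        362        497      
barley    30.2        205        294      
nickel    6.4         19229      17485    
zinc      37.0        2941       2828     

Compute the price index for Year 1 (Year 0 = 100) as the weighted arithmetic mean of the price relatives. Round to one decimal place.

121.0

soybeans: 26.4 × (497/362) = 26.4 × 1.372928 = 36.2453
barley: 30.2 × (294/205) = 30.2 × 1.434146 = 43.3112
nickel: 6.4 × (17485/19229) = 6.4 × 0.909304 = 5.8195
zinc: 37.0 × (2828/2941) = 37.0 × 0.961578 = 35.5784
Index = Σ wᵢ·(p₁ᵢ/p₀ᵢ) = 36.2453 + 43.3112 + 5.8195 + 35.5784 = 120.9544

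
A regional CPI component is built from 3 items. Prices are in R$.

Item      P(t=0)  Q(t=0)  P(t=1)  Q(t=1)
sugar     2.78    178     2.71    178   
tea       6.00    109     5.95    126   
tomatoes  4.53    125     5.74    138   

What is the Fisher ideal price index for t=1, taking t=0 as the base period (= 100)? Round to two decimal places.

Laspeyres component (base-period weights):
ΣP(t=1)Q(t=0) = 2.71×178 + 5.95×109 + 5.74×125 = 482.38 + 648.55 + 717.5 = 1848.43
ΣP(t=0)Q(t=0) = 2.78×178 + 6.00×109 + 4.53×125 = 494.84 + 654 + 566.25 = 1715.09
L = 1848.43 / 1715.09 × 100 = 107.7745
Paasche component (current-period weights):
ΣP(t=1)Q(t=1) = 2.71×178 + 5.95×126 + 5.74×138 = 482.38 + 749.7 + 792.12 = 2024.2
ΣP(t=0)Q(t=1) = 2.78×178 + 6.00×126 + 4.53×138 = 494.84 + 756 + 625.14 = 1875.98
P = 2024.2 / 1875.98 × 100 = 107.9009
Fisher = √(L × P) = √(107.7745 × 107.9009) = 107.8377

107.84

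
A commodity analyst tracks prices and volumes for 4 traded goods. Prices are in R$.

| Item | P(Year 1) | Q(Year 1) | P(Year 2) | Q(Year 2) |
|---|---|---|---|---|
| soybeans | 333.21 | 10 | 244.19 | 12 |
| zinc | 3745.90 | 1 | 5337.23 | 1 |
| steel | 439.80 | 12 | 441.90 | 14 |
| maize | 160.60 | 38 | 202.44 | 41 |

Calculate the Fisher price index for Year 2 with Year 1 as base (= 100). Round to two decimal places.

111.81

Laspeyres component (base-period weights):
ΣP(Year 2)Q(Year 1) = 244.19×10 + 5337.23×1 + 441.90×12 + 202.44×38 = 2441.9 + 5337.23 + 5302.8 + 7692.72 = 20774.65
ΣP(Year 1)Q(Year 1) = 333.21×10 + 3745.90×1 + 439.80×12 + 160.60×38 = 3332.1 + 3745.9 + 5277.6 + 6102.8 = 18458.4
L = 20774.65 / 18458.4 × 100 = 112.5485
Paasche component (current-period weights):
ΣP(Year 2)Q(Year 2) = 244.19×12 + 5337.23×1 + 441.90×14 + 202.44×41 = 2930.28 + 5337.23 + 6186.6 + 8300.04 = 22754.15
ΣP(Year 1)Q(Year 2) = 333.21×12 + 3745.90×1 + 439.80×14 + 160.60×41 = 3998.52 + 3745.9 + 6157.2 + 6584.6 = 20486.22
P = 22754.15 / 20486.22 × 100 = 111.0705
Fisher = √(L × P) = √(112.5485 × 111.0705) = 111.8071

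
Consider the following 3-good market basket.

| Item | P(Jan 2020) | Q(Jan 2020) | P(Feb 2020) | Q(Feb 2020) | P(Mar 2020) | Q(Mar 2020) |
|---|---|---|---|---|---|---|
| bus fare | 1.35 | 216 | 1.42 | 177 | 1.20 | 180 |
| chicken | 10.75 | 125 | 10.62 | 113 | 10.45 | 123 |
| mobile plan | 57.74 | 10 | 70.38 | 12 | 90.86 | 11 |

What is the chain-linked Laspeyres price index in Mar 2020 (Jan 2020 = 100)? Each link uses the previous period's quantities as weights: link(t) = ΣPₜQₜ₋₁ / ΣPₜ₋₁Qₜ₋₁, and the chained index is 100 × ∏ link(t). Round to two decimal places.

Link Jan 2020→Feb 2020:
ΣP(Feb 2020)Q(Jan 2020) = 1.42×216 + 10.62×125 + 70.38×10 = 306.72 + 1327.5 + 703.8 = 2338.02
ΣP(Jan 2020)Q(Jan 2020) = 1.35×216 + 10.75×125 + 57.74×10 = 291.6 + 1343.75 + 577.4 = 2212.75
link = 2338.02/2212.75 = 1.056613
Link Feb 2020→Mar 2020:
ΣP(Mar 2020)Q(Feb 2020) = 1.20×177 + 10.45×113 + 90.86×12 = 212.4 + 1180.85 + 1090.32 = 2483.57
ΣP(Feb 2020)Q(Feb 2020) = 1.42×177 + 10.62×113 + 70.38×12 = 251.34 + 1200.06 + 844.56 = 2295.96
link = 2483.57/2295.96 = 1.081713
Chained index = 100 × 1.056613 × 1.081713 = 114.2952

114.30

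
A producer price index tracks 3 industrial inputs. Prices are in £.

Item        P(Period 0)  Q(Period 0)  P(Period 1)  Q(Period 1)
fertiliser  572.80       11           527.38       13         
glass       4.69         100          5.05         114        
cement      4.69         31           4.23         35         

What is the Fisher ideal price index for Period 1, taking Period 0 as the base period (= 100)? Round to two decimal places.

Laspeyres component (base-period weights):
ΣP(Period 1)Q(Period 0) = 527.38×11 + 5.05×100 + 4.23×31 = 5801.18 + 505 + 131.13 = 6437.31
ΣP(Period 0)Q(Period 0) = 572.80×11 + 4.69×100 + 4.69×31 = 6300.8 + 469 + 145.39 = 6915.19
L = 6437.31 / 6915.19 × 100 = 93.0894
Paasche component (current-period weights):
ΣP(Period 1)Q(Period 1) = 527.38×13 + 5.05×114 + 4.23×35 = 6855.94 + 575.7 + 148.05 = 7579.69
ΣP(Period 0)Q(Period 1) = 572.80×13 + 4.69×114 + 4.69×35 = 7446.4 + 534.66 + 164.15 = 8145.21
P = 7579.69 / 8145.21 × 100 = 93.0570
Fisher = √(L × P) = √(93.0894 × 93.0570) = 93.0732

93.07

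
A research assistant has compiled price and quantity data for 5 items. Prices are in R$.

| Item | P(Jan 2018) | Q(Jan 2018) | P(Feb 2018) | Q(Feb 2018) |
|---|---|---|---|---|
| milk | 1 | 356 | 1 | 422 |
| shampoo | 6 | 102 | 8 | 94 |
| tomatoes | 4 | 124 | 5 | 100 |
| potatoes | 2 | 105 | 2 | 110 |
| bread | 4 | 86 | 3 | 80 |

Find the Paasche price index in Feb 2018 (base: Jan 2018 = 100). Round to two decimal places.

Paasche price index uses current-period quantities as weights.
ΣP(Feb 2018)·Q(Feb 2018) = 1×422 + 8×94 + 5×100 + 2×110 + 3×80 = 422 + 752 + 500 + 220 + 240 = 2134
ΣP(Jan 2018)·Q(Feb 2018) = 1×422 + 6×94 + 4×100 + 2×110 + 4×80 = 422 + 564 + 400 + 220 + 320 = 1926
Index = 2134 / 1926 × 100 = 110.7996

110.80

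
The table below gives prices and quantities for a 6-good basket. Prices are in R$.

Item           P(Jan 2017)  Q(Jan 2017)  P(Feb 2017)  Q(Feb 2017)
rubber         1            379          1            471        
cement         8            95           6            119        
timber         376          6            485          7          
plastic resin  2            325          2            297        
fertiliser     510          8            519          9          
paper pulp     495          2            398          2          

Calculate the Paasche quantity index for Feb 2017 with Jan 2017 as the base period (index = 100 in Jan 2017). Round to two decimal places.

Paasche quantity index uses current-period prices as weights.
ΣP(Feb 2017)·Q(Feb 2017) = 1×471 + 6×119 + 485×7 + 2×297 + 519×9 + 398×2 = 471 + 714 + 3395 + 594 + 4671 + 796 = 10641
ΣP(Feb 2017)·Q(Jan 2017) = 1×379 + 6×95 + 485×6 + 2×325 + 519×8 + 398×2 = 379 + 570 + 2910 + 650 + 4152 + 796 = 9457
Index = 10641 / 9457 × 100 = 112.5198

112.52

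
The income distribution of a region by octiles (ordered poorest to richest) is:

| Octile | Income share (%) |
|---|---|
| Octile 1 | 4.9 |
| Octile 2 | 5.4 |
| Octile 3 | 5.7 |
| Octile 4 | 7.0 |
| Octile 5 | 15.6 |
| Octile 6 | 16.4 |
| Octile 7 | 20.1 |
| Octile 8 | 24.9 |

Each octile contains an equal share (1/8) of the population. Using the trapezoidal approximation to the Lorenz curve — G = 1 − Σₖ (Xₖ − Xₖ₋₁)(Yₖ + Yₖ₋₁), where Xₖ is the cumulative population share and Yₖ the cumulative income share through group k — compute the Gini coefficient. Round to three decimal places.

0.318

Cumulative income shares Yₖ: 0.0490, 0.1030, 0.1600, 0.2300, 0.3860, 0.5500, 0.7510, 1.0000
Σ (Xₖ−Xₖ₋₁)(Yₖ+Yₖ₋₁) = (1/8)(0.0490+0.0000) + (1/8)(0.1030+0.0490) + (1/8)(0.1600+0.1030) + (1/8)(0.2300+0.1600) + (1/8)(0.3860+0.2300) + (1/8)(0.5500+0.3860) + (1/8)(0.7510+0.5500) + (1/8)(1.0000+0.7510)
  = 0.0061 + 0.0190 + 0.0329 + 0.0488 + 0.0770 + 0.1170 + 0.1626 + 0.2189 = 0.6823
G = 1 − 0.6823 = 0.3177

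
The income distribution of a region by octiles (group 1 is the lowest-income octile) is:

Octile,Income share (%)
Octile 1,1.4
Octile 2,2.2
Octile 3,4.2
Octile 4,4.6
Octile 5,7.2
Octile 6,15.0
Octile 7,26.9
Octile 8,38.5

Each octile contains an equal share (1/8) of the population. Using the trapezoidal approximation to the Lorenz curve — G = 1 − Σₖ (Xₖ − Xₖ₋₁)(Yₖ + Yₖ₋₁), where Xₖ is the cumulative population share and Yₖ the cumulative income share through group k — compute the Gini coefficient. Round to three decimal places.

Cumulative income shares Yₖ: 0.0140, 0.0360, 0.0780, 0.1240, 0.1960, 0.3460, 0.6150, 1.0000
Σ (Xₖ−Xₖ₋₁)(Yₖ+Yₖ₋₁) = (1/8)(0.0140+0.0000) + (1/8)(0.0360+0.0140) + (1/8)(0.0780+0.0360) + (1/8)(0.1240+0.0780) + (1/8)(0.1960+0.1240) + (1/8)(0.3460+0.1960) + (1/8)(0.6150+0.3460) + (1/8)(1.0000+0.6150)
  = 0.0017 + 0.0063 + 0.0143 + 0.0253 + 0.0400 + 0.0678 + 0.1201 + 0.2019 = 0.4773
G = 1 − 0.4773 = 0.5228

0.523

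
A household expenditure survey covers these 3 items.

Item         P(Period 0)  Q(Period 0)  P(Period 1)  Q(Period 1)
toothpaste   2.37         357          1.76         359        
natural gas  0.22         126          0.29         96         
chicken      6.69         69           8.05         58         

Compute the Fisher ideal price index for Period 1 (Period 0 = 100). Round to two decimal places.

Laspeyres component (base-period weights):
ΣP(Period 1)Q(Period 0) = 1.76×357 + 0.29×126 + 8.05×69 = 628.32 + 36.54 + 555.45 = 1220.31
ΣP(Period 0)Q(Period 0) = 2.37×357 + 0.22×126 + 6.69×69 = 846.09 + 27.72 + 461.61 = 1335.42
L = 1220.31 / 1335.42 × 100 = 91.3802
Paasche component (current-period weights):
ΣP(Period 1)Q(Period 1) = 1.76×359 + 0.29×96 + 8.05×58 = 631.84 + 27.84 + 466.9 = 1126.58
ΣP(Period 0)Q(Period 1) = 2.37×359 + 0.22×96 + 6.69×58 = 850.83 + 21.12 + 388.02 = 1259.97
P = 1126.58 / 1259.97 × 100 = 89.4132
Fisher = √(L × P) = √(91.3802 × 89.4132) = 90.3914

90.39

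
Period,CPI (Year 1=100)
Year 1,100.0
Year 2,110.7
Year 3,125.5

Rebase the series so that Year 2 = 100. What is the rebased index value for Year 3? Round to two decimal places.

Rebased(Year 3) = 125.5 / 110.7 × 100 = 113.3695

113.37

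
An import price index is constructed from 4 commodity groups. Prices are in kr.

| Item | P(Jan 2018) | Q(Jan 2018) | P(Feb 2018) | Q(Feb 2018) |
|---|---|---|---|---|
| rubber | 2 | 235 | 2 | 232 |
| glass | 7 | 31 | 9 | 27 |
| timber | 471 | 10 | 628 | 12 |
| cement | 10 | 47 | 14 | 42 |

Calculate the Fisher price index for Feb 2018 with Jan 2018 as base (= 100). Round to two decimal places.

Laspeyres component (base-period weights):
ΣP(Feb 2018)Q(Jan 2018) = 2×235 + 9×31 + 628×10 + 14×47 = 470 + 279 + 6280 + 658 = 7687
ΣP(Jan 2018)Q(Jan 2018) = 2×235 + 7×31 + 471×10 + 10×47 = 470 + 217 + 4710 + 470 = 5867
L = 7687 / 5867 × 100 = 131.0210
Paasche component (current-period weights):
ΣP(Feb 2018)Q(Feb 2018) = 2×232 + 9×27 + 628×12 + 14×42 = 464 + 243 + 7536 + 588 = 8831
ΣP(Jan 2018)Q(Feb 2018) = 2×232 + 7×27 + 471×12 + 10×42 = 464 + 189 + 5652 + 420 = 6725
P = 8831 / 6725 × 100 = 131.3160
Fisher = √(L × P) = √(131.0210 × 131.3160) = 131.1684

131.17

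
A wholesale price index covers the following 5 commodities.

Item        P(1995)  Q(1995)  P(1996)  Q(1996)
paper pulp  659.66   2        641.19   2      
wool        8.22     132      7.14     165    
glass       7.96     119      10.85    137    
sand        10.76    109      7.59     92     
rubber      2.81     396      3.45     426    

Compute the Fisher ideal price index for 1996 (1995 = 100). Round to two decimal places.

102.00

Laspeyres component (base-period weights):
ΣP(1996)Q(1995) = 641.19×2 + 7.14×132 + 10.85×119 + 7.59×109 + 3.45×396 = 1282.38 + 942.48 + 1291.15 + 827.31 + 1366.2 = 5709.52
ΣP(1995)Q(1995) = 659.66×2 + 8.22×132 + 7.96×119 + 10.76×109 + 2.81×396 = 1319.32 + 1085.04 + 947.24 + 1172.84 + 1112.76 = 5637.2
L = 5709.52 / 5637.2 × 100 = 101.2829
Paasche component (current-period weights):
ΣP(1996)Q(1996) = 641.19×2 + 7.14×165 + 10.85×137 + 7.59×92 + 3.45×426 = 1282.38 + 1178.1 + 1486.45 + 698.28 + 1469.7 = 6114.91
ΣP(1995)Q(1996) = 659.66×2 + 8.22×165 + 7.96×137 + 10.76×92 + 2.81×426 = 1319.32 + 1356.3 + 1090.52 + 989.92 + 1197.06 = 5953.12
P = 6114.91 / 5953.12 × 100 = 102.7177
Fisher = √(L × P) = √(101.2829 × 102.7177) = 101.9978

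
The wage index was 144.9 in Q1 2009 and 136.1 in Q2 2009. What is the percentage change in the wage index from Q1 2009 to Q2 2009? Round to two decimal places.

-6.07%

Change = (136.1 − 144.9) / 144.9 × 100
       = -8.8 / 144.9 × 100 = -6.0732%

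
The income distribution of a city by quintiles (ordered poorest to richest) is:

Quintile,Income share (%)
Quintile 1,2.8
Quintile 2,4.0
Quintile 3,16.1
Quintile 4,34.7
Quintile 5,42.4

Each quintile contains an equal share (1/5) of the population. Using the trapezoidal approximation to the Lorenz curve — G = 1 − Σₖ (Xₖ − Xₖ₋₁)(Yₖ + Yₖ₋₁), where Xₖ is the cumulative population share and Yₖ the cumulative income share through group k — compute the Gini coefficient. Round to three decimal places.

0.440

Cumulative income shares Yₖ: 0.0280, 0.0680, 0.2290, 0.5760, 1.0000
Σ (Xₖ−Xₖ₋₁)(Yₖ+Yₖ₋₁) = (1/5)(0.0280+0.0000) + (1/5)(0.0680+0.0280) + (1/5)(0.2290+0.0680) + (1/5)(0.5760+0.2290) + (1/5)(1.0000+0.5760)
  = 0.0056 + 0.0192 + 0.0594 + 0.1610 + 0.3152 = 0.5604
G = 1 − 0.5604 = 0.4396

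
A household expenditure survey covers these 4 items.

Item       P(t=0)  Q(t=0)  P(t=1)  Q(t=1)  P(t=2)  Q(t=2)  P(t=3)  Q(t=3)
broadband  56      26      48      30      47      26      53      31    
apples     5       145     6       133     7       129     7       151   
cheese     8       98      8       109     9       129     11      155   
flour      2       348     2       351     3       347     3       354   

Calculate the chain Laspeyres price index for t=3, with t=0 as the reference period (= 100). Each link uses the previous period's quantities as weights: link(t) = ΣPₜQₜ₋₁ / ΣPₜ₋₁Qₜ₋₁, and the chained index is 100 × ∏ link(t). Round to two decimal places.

123.59

Link t=0→t=1:
ΣP(t=1)Q(t=0) = 48×26 + 6×145 + 8×98 + 2×348 = 1248 + 870 + 784 + 696 = 3598
ΣP(t=0)Q(t=0) = 56×26 + 5×145 + 8×98 + 2×348 = 1456 + 725 + 784 + 696 = 3661
link = 3598/3661 = 0.982792
Link t=1→t=2:
ΣP(t=2)Q(t=1) = 47×30 + 7×133 + 9×109 + 3×351 = 1410 + 931 + 981 + 1053 = 4375
ΣP(t=1)Q(t=1) = 48×30 + 6×133 + 8×109 + 2×351 = 1440 + 798 + 872 + 702 = 3812
link = 4375/3812 = 1.147692
Link t=2→t=3:
ΣP(t=3)Q(t=2) = 53×26 + 7×129 + 11×129 + 3×347 = 1378 + 903 + 1419 + 1041 = 4741
ΣP(t=2)Q(t=2) = 47×26 + 7×129 + 9×129 + 3×347 = 1222 + 903 + 1161 + 1041 = 4327
link = 4741/4327 = 1.095678
Chained index = 100 × 0.982792 × 1.147692 × 1.095678 = 123.5861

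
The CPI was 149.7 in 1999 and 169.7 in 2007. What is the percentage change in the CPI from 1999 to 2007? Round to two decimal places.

13.36%

Change = (169.7 − 149.7) / 149.7 × 100
       = 20.0 / 149.7 × 100 = 13.3601%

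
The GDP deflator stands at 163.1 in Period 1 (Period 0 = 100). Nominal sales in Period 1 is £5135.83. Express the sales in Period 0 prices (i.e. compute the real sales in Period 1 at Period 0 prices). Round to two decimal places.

3148.88

Real = Nominal ÷ (Index/100) = 5135.83 ÷ (163.1/100)
     = 5135.83 ÷ 1.631 = 3148.8841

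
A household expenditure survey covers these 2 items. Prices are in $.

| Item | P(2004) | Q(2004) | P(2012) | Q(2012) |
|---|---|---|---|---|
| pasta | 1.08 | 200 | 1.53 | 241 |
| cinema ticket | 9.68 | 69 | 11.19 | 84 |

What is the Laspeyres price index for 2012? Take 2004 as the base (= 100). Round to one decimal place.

122.0

Laspeyres price index uses base-period quantities as weights.
ΣP(2012)·Q(2004) = 1.53×200 + 11.19×69 = 306 + 772.11 = 1078.11
ΣP(2004)·Q(2004) = 1.08×200 + 9.68×69 = 216 + 667.92 = 883.92
Index = 1078.11 / 883.92 × 100 = 121.9692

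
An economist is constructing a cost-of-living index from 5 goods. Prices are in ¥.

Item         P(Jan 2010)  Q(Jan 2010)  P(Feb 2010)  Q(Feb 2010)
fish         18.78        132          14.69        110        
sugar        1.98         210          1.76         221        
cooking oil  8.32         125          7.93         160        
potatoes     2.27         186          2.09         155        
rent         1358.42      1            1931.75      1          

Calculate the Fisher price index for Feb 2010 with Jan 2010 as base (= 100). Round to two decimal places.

99.03

Laspeyres component (base-period weights):
ΣP(Feb 2010)Q(Jan 2010) = 14.69×132 + 1.76×210 + 7.93×125 + 2.09×186 + 1931.75×1 = 1939.08 + 369.6 + 991.25 + 388.74 + 1931.75 = 5620.42
ΣP(Jan 2010)Q(Jan 2010) = 18.78×132 + 1.98×210 + 8.32×125 + 2.27×186 + 1358.42×1 = 2478.96 + 415.8 + 1040 + 422.22 + 1358.42 = 5715.4
L = 5620.42 / 5715.4 × 100 = 98.3382
Paasche component (current-period weights):
ΣP(Feb 2010)Q(Feb 2010) = 14.69×110 + 1.76×221 + 7.93×160 + 2.09×155 + 1931.75×1 = 1615.9 + 388.96 + 1268.8 + 323.95 + 1931.75 = 5529.36
ΣP(Jan 2010)Q(Feb 2010) = 18.78×110 + 1.98×221 + 8.32×160 + 2.27×155 + 1358.42×1 = 2065.8 + 437.58 + 1331.2 + 351.85 + 1358.42 = 5544.85
P = 5529.36 / 5544.85 × 100 = 99.7206
Fisher = √(L × P) = √(98.3382 × 99.7206) = 99.0270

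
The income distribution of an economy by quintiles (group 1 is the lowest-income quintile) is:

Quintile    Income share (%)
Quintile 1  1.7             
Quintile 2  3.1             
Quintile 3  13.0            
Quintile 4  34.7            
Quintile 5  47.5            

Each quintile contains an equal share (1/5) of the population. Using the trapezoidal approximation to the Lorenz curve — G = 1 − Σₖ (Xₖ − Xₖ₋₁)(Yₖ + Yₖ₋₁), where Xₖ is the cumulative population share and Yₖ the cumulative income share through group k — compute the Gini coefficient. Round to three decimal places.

0.493

Cumulative income shares Yₖ: 0.0170, 0.0480, 0.1780, 0.5250, 1.0000
Σ (Xₖ−Xₖ₋₁)(Yₖ+Yₖ₋₁) = (1/5)(0.0170+0.0000) + (1/5)(0.0480+0.0170) + (1/5)(0.1780+0.0480) + (1/5)(0.5250+0.1780) + (1/5)(1.0000+0.5250)
  = 0.0034 + 0.0130 + 0.0452 + 0.1406 + 0.3050 = 0.5072
G = 1 − 0.5072 = 0.4928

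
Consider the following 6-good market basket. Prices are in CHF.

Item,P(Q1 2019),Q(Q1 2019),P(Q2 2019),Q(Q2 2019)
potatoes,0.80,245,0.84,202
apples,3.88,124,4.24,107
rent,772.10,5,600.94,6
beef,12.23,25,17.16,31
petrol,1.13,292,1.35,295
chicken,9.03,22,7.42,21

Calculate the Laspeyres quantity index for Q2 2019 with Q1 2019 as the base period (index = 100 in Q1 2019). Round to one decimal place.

113.8

Laspeyres quantity index uses base-period prices as weights.
ΣP(Q1 2019)·Q(Q2 2019) = 0.80×202 + 3.88×107 + 772.10×6 + 12.23×31 + 1.13×295 + 9.03×21 = 161.6 + 415.16 + 4632.6 + 379.13 + 333.35 + 189.63 = 6111.47
ΣP(Q1 2019)·Q(Q1 2019) = 0.80×245 + 3.88×124 + 772.10×5 + 12.23×25 + 1.13×292 + 9.03×22 = 196 + 481.12 + 3860.5 + 305.75 + 329.96 + 198.66 = 5371.99
Index = 6111.47 / 5371.99 × 100 = 113.7655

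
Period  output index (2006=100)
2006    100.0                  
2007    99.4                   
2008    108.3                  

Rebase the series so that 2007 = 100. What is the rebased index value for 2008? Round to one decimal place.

109.0

Rebased(2008) = 108.3 / 99.4 × 100 = 108.9537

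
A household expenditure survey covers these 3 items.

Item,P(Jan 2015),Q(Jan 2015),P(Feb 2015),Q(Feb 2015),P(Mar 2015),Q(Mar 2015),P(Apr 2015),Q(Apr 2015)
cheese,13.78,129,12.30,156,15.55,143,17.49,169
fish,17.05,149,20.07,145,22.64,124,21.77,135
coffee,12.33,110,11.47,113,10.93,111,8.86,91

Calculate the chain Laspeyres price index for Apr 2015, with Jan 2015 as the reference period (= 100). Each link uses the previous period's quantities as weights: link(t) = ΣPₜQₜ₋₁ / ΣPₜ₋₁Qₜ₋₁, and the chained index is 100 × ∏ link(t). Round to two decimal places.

Link Jan 2015→Feb 2015:
ΣP(Feb 2015)Q(Jan 2015) = 12.30×129 + 20.07×149 + 11.47×110 = 1586.7 + 2990.43 + 1261.7 = 5838.83
ΣP(Jan 2015)Q(Jan 2015) = 13.78×129 + 17.05×149 + 12.33×110 = 1777.62 + 2540.45 + 1356.3 = 5674.37
link = 5838.83/5674.37 = 1.028983
Link Feb 2015→Mar 2015:
ΣP(Mar 2015)Q(Feb 2015) = 15.55×156 + 22.64×145 + 10.93×113 = 2425.8 + 3282.8 + 1235.09 = 6943.69
ΣP(Feb 2015)Q(Feb 2015) = 12.30×156 + 20.07×145 + 11.47×113 = 1918.8 + 2910.15 + 1296.11 = 6125.06
link = 6943.69/6125.06 = 1.133653
Link Mar 2015→Apr 2015:
ΣP(Apr 2015)Q(Mar 2015) = 17.49×143 + 21.77×124 + 8.86×111 = 2501.07 + 2699.48 + 983.46 = 6184.01
ΣP(Mar 2015)Q(Mar 2015) = 15.55×143 + 22.64×124 + 10.93×111 = 2223.65 + 2807.36 + 1213.23 = 6244.24
link = 6184.01/6244.24 = 0.990354
Chained index = 100 × 1.028983 × 1.133653 × 0.990354 = 115.5257

115.53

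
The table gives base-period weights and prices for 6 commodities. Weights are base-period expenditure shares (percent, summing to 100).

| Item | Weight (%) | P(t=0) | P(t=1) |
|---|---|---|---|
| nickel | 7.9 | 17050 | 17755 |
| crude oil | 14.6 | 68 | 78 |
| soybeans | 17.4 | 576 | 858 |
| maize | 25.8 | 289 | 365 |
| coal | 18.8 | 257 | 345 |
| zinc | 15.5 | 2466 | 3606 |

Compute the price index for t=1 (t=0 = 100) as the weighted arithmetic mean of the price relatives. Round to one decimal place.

nickel: 7.9 × (17755/17050) = 7.9 × 1.041349 = 8.2267
crude oil: 14.6 × (78/68) = 14.6 × 1.147059 = 16.7471
soybeans: 17.4 × (858/576) = 17.4 × 1.489583 = 25.9187
maize: 25.8 × (365/289) = 25.8 × 1.262976 = 32.5848
coal: 18.8 × (345/257) = 18.8 × 1.342412 = 25.2374
zinc: 15.5 × (3606/2466) = 15.5 × 1.462287 = 22.6655
Index = Σ wᵢ·(p₁ᵢ/p₀ᵢ) = 8.2267 + 16.7471 + 25.9187 + 32.5848 + 25.2374 + 22.6655 = 131.3800

131.4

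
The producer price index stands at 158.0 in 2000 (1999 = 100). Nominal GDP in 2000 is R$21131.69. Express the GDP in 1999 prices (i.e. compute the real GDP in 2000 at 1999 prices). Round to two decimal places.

13374.49

Real = Nominal ÷ (Index/100) = 21131.69 ÷ (158.0/100)
     = 21131.69 ÷ 1.580 = 13374.4873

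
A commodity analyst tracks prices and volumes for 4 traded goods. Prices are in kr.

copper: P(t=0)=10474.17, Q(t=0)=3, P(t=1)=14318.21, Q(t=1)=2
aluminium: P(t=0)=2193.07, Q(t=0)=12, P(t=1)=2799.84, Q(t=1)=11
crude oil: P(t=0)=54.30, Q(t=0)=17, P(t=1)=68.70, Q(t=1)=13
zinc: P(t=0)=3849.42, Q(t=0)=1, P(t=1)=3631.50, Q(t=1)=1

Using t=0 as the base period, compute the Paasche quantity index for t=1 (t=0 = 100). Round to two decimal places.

78.62

Paasche quantity index uses current-period prices as weights.
ΣP(t=1)·Q(t=1) = 14318.21×2 + 2799.84×11 + 68.70×13 + 3631.50×1 = 28636.42 + 30798.24 + 893.1 + 3631.5 = 63959.26
ΣP(t=1)·Q(t=0) = 14318.21×3 + 2799.84×12 + 68.70×17 + 3631.50×1 = 42954.63 + 33598.08 + 1167.9 + 3631.5 = 81352.11
Index = 63959.26 / 81352.11 × 100 = 78.6203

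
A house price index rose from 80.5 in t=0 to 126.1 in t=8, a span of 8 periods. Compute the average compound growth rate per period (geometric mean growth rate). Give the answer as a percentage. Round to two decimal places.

5.77%

Growth factor = (126.1/80.5)^(1/8) = (1.566460)^(1/8) = 1.057706
Growth rate = 1.057706 − 1 = 0.057706 = 5.7706%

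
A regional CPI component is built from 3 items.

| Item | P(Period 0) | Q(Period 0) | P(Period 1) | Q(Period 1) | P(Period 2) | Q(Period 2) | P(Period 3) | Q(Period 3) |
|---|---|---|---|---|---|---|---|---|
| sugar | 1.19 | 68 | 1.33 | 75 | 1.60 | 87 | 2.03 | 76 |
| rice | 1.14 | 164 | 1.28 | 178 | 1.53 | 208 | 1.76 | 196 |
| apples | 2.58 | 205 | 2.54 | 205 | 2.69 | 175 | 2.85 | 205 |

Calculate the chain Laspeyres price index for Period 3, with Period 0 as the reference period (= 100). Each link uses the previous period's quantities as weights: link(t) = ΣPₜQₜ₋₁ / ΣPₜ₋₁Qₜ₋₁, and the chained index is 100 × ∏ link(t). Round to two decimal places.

Link Period 0→Period 1:
ΣP(Period 1)Q(Period 0) = 1.33×68 + 1.28×164 + 2.54×205 = 90.44 + 209.92 + 520.7 = 821.06
ΣP(Period 0)Q(Period 0) = 1.19×68 + 1.14×164 + 2.58×205 = 80.92 + 186.96 + 528.9 = 796.78
link = 821.06/796.78 = 1.030473
Link Period 1→Period 2:
ΣP(Period 2)Q(Period 1) = 1.60×75 + 1.53×178 + 2.69×205 = 120 + 272.34 + 551.45 = 943.79
ΣP(Period 1)Q(Period 1) = 1.33×75 + 1.28×178 + 2.54×205 = 99.75 + 227.84 + 520.7 = 848.29
link = 943.79/848.29 = 1.112579
Link Period 2→Period 3:
ΣP(Period 3)Q(Period 2) = 2.03×87 + 1.76×208 + 2.85×175 = 176.61 + 366.08 + 498.75 = 1041.44
ΣP(Period 2)Q(Period 2) = 1.60×87 + 1.53×208 + 2.69×175 = 139.2 + 318.24 + 470.75 = 928.19
link = 1041.44/928.19 = 1.122012
Chained index = 100 × 1.030473 × 1.112579 × 1.122012 = 128.6367

128.64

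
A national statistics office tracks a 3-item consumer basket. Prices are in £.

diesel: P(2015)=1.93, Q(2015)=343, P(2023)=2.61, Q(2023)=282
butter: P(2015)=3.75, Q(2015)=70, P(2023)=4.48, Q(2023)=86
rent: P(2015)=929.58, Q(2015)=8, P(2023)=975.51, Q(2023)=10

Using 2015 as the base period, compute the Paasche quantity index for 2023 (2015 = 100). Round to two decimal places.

Paasche quantity index uses current-period prices as weights.
ΣP(2023)·Q(2023) = 2.61×282 + 4.48×86 + 975.51×10 = 736.02 + 385.28 + 9755.1 = 10876.4
ΣP(2023)·Q(2015) = 2.61×343 + 4.48×70 + 975.51×8 = 895.23 + 313.6 + 7804.08 = 9012.91
Index = 10876.4 / 9012.91 × 100 = 120.6758

120.68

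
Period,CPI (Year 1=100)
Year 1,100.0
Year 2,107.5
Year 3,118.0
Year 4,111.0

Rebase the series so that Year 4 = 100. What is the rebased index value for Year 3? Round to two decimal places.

Rebased(Year 3) = 118.0 / 111.0 × 100 = 106.3063

106.31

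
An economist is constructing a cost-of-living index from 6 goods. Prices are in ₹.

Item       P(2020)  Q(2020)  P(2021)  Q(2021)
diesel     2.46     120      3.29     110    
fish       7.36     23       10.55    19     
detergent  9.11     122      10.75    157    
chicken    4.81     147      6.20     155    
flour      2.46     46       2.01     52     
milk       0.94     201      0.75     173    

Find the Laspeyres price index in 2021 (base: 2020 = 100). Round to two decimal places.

120.06

Laspeyres price index uses base-period quantities as weights.
ΣP(2021)·Q(2020) = 3.29×120 + 10.55×23 + 10.75×122 + 6.20×147 + 2.01×46 + 0.75×201 = 394.8 + 242.65 + 1311.5 + 911.4 + 92.46 + 150.75 = 3103.56
ΣP(2020)·Q(2020) = 2.46×120 + 7.36×23 + 9.11×122 + 4.81×147 + 2.46×46 + 0.94×201 = 295.2 + 169.28 + 1111.42 + 707.07 + 113.16 + 188.94 = 2585.07
Index = 3103.56 / 2585.07 × 100 = 120.0571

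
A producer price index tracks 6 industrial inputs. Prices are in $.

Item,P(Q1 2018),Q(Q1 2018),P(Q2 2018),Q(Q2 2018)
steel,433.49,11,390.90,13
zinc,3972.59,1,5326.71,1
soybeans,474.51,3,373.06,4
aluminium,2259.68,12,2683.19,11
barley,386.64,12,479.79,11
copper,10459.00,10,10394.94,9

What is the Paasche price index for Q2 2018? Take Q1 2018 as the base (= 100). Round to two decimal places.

Paasche price index uses current-period quantities as weights.
ΣP(Q2 2018)·Q(Q2 2018) = 390.90×13 + 5326.71×1 + 373.06×4 + 2683.19×11 + 479.79×11 + 10394.94×9 = 5081.7 + 5326.71 + 1492.24 + 29515.09 + 5277.69 + 93554.46 = 140247.89
ΣP(Q1 2018)·Q(Q2 2018) = 433.49×13 + 3972.59×1 + 474.51×4 + 2259.68×11 + 386.64×11 + 10459.00×9 = 5635.37 + 3972.59 + 1898.04 + 24856.48 + 4253.04 + 94131 = 134746.52
Index = 140247.89 / 134746.52 × 100 = 104.0828

104.08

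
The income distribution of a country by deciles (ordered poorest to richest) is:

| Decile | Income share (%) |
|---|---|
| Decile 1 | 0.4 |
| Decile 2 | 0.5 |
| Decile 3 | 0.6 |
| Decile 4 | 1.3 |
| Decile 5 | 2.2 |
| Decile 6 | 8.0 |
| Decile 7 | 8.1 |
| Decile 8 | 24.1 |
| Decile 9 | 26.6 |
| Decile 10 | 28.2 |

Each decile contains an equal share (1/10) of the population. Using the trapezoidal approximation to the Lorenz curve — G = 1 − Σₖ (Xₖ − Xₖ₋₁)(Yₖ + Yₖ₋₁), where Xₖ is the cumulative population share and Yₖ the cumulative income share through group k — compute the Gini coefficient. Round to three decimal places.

0.577

Cumulative income shares Yₖ: 0.0040, 0.0090, 0.0150, 0.0280, 0.0500, 0.1300, 0.2110, 0.4520, 0.7180, 1.0000
Σ (Xₖ−Xₖ₋₁)(Yₖ+Yₖ₋₁) = (1/10)(0.0040+0.0000) + (1/10)(0.0090+0.0040) + (1/10)(0.0150+0.0090) + (1/10)(0.0280+0.0150) + (1/10)(0.0500+0.0280) + (1/10)(0.1300+0.0500) + (1/10)(0.2110+0.1300) + (1/10)(0.4520+0.2110) + (1/10)(0.7180+0.4520) + (1/10)(1.0000+0.7180)
  = 0.0004 + 0.0013 + 0.0024 + 0.0043 + 0.0078 + 0.0180 + 0.0341 + 0.0663 + 0.1170 + 0.1718 = 0.4234
G = 1 − 0.4234 = 0.5766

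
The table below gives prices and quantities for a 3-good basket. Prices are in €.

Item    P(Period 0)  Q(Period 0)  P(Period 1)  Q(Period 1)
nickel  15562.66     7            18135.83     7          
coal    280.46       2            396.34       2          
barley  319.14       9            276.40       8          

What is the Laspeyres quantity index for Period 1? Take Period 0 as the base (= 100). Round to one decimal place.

Laspeyres quantity index uses base-period prices as weights.
ΣP(Period 0)·Q(Period 1) = 15562.66×7 + 280.46×2 + 319.14×8 = 108938.62 + 560.92 + 2553.12 = 112052.66
ΣP(Period 0)·Q(Period 0) = 15562.66×7 + 280.46×2 + 319.14×9 = 108938.62 + 560.92 + 2872.26 = 112371.8
Index = 112052.66 / 112371.8 × 100 = 99.7160

99.7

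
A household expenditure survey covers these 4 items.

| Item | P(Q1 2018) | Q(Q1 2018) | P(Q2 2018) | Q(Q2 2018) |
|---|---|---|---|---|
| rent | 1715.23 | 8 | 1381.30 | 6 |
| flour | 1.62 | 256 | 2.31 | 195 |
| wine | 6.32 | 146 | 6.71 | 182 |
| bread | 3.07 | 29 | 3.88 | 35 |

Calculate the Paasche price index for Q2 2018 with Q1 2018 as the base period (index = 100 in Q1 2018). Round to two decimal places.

Paasche price index uses current-period quantities as weights.
ΣP(Q2 2018)·Q(Q2 2018) = 1381.30×6 + 2.31×195 + 6.71×182 + 3.88×35 = 8287.8 + 450.45 + 1221.22 + 135.8 = 10095.27
ΣP(Q1 2018)·Q(Q2 2018) = 1715.23×6 + 1.62×195 + 6.32×182 + 3.07×35 = 10291.38 + 315.9 + 1150.24 + 107.45 = 11864.97
Index = 10095.27 / 11864.97 × 100 = 85.0847

85.08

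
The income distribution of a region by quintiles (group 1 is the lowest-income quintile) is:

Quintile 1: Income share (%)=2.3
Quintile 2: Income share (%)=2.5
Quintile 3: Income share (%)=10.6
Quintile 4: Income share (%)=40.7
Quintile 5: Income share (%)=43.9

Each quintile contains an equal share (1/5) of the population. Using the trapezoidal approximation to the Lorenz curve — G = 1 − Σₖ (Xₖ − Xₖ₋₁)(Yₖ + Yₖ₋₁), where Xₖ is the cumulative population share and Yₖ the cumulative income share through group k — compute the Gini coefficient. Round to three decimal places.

0.486

Cumulative income shares Yₖ: 0.0230, 0.0480, 0.1540, 0.5610, 1.0000
Σ (Xₖ−Xₖ₋₁)(Yₖ+Yₖ₋₁) = (1/5)(0.0230+0.0000) + (1/5)(0.0480+0.0230) + (1/5)(0.1540+0.0480) + (1/5)(0.5610+0.1540) + (1/5)(1.0000+0.5610)
  = 0.0046 + 0.0142 + 0.0404 + 0.1430 + 0.3122 = 0.5144
G = 1 − 0.5144 = 0.4856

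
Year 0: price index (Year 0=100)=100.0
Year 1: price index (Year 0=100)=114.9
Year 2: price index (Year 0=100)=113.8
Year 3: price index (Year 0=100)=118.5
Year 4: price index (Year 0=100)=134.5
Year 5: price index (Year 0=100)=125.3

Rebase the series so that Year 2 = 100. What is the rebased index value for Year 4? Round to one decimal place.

Rebased(Year 4) = 134.5 / 113.8 × 100 = 118.1898

118.2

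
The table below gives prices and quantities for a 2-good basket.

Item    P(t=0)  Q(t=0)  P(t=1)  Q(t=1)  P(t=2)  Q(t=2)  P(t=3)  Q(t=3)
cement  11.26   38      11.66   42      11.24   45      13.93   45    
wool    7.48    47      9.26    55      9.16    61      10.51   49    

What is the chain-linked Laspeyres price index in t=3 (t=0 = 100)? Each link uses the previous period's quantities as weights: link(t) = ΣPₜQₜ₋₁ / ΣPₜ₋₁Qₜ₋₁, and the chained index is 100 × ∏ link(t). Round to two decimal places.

131.10

Link t=0→t=1:
ΣP(t=1)Q(t=0) = 11.66×38 + 9.26×47 = 443.08 + 435.22 = 878.3
ΣP(t=0)Q(t=0) = 11.26×38 + 7.48×47 = 427.88 + 351.56 = 779.44
link = 878.3/779.44 = 1.126835
Link t=1→t=2:
ΣP(t=2)Q(t=1) = 11.24×42 + 9.16×55 = 472.08 + 503.8 = 975.88
ΣP(t=1)Q(t=1) = 11.66×42 + 9.26×55 = 489.72 + 509.3 = 999.02
link = 975.88/999.02 = 0.976837
Link t=2→t=3:
ΣP(t=3)Q(t=2) = 13.93×45 + 10.51×61 = 626.85 + 641.11 = 1267.96
ΣP(t=2)Q(t=2) = 11.24×45 + 9.16×61 = 505.8 + 558.76 = 1064.56
link = 1267.96/1064.56 = 1.191065
Chained index = 100 × 1.126835 × 0.976837 × 1.191065 = 131.1046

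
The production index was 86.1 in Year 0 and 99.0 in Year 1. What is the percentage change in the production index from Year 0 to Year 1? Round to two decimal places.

14.98%

Change = (99.0 − 86.1) / 86.1 × 100
       = 12.9 / 86.1 × 100 = 14.9826%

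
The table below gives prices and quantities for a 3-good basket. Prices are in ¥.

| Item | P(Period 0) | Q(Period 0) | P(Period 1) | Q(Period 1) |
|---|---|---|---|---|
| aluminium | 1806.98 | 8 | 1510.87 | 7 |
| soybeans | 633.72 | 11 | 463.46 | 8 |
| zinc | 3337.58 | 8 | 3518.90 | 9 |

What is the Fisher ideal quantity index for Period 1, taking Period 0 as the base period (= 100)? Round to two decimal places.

Laspeyres component (base-period weights):
ΣP(Period 0)Q(Period 1) = 1806.98×7 + 633.72×8 + 3337.58×9 = 12648.86 + 5069.76 + 30038.22 = 47756.84
ΣP(Period 0)Q(Period 0) = 1806.98×8 + 633.72×11 + 3337.58×8 = 14455.84 + 6970.92 + 26700.64 = 48127.4
L = 47756.84 / 48127.4 × 100 = 99.2300
Paasche component (current-period weights):
ΣP(Period 1)Q(Period 1) = 1510.87×7 + 463.46×8 + 3518.90×9 = 10576.09 + 3707.68 + 31670.1 = 45953.87
ΣP(Period 1)Q(Period 0) = 1510.87×8 + 463.46×11 + 3518.90×8 = 12086.96 + 5098.06 + 28151.2 = 45336.22
P = 45953.87 / 45336.22 × 100 = 101.3624
Fisher = √(L × P) = √(99.2300 × 101.3624) = 100.2905

100.29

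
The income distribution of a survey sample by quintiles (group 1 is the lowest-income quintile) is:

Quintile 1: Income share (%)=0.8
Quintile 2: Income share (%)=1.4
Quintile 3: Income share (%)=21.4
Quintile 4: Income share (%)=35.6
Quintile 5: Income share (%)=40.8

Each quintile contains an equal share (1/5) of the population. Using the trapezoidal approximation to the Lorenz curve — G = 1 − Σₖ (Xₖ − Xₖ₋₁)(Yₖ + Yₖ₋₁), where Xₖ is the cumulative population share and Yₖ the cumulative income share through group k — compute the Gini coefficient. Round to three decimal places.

0.457

Cumulative income shares Yₖ: 0.0080, 0.0220, 0.2360, 0.5920, 1.0000
Σ (Xₖ−Xₖ₋₁)(Yₖ+Yₖ₋₁) = (1/5)(0.0080+0.0000) + (1/5)(0.0220+0.0080) + (1/5)(0.2360+0.0220) + (1/5)(0.5920+0.2360) + (1/5)(1.0000+0.5920)
  = 0.0016 + 0.0060 + 0.0516 + 0.1656 + 0.3184 = 0.5432
G = 1 − 0.5432 = 0.4568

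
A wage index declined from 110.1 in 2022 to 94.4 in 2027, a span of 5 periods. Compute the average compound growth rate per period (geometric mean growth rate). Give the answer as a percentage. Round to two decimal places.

-3.03%

Growth factor = (94.4/110.1)^(1/5) = (0.857402)^(1/5) = 0.969699
Growth rate = 0.969699 − 1 = -0.030301 = -3.0301%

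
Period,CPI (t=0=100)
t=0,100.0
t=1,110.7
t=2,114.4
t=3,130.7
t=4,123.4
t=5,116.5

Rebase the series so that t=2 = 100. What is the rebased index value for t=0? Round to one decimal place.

Rebased(t=0) = 100.0 / 114.4 × 100 = 87.4126

87.4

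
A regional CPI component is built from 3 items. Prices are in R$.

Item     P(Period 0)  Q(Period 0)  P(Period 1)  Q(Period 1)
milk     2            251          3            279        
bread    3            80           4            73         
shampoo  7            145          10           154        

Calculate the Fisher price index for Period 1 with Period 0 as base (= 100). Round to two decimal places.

Laspeyres component (base-period weights):
ΣP(Period 1)Q(Period 0) = 3×251 + 4×80 + 10×145 = 753 + 320 + 1450 = 2523
ΣP(Period 0)Q(Period 0) = 2×251 + 3×80 + 7×145 = 502 + 240 + 1015 = 1757
L = 2523 / 1757 × 100 = 143.5970
Paasche component (current-period weights):
ΣP(Period 1)Q(Period 1) = 3×279 + 4×73 + 10×154 = 837 + 292 + 1540 = 2669
ΣP(Period 0)Q(Period 1) = 2×279 + 3×73 + 7×154 = 558 + 219 + 1078 = 1855
P = 2669 / 1855 × 100 = 143.8814
Fisher = √(L × P) = √(143.5970 × 143.8814) = 143.7392

143.74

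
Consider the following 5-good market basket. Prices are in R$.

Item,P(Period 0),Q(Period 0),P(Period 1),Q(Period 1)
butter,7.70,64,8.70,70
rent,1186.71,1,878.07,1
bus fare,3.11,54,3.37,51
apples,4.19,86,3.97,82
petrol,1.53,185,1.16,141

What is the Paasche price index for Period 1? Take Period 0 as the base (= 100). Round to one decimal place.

87.9

Paasche price index uses current-period quantities as weights.
ΣP(Period 1)·Q(Period 1) = 8.70×70 + 878.07×1 + 3.37×51 + 3.97×82 + 1.16×141 = 609 + 878.07 + 171.87 + 325.54 + 163.56 = 2148.04
ΣP(Period 0)·Q(Period 1) = 7.70×70 + 1186.71×1 + 3.11×51 + 4.19×82 + 1.53×141 = 539 + 1186.71 + 158.61 + 343.58 + 215.73 = 2443.63
Index = 2148.04 / 2443.63 × 100 = 87.9037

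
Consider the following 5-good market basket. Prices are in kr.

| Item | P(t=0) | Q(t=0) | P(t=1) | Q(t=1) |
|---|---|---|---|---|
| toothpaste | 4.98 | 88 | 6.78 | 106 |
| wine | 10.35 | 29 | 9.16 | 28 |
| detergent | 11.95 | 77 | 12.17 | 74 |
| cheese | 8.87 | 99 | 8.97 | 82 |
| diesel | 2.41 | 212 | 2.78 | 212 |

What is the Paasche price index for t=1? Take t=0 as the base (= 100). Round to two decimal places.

108.86

Paasche price index uses current-period quantities as weights.
ΣP(t=1)·Q(t=1) = 6.78×106 + 9.16×28 + 12.17×74 + 8.97×82 + 2.78×212 = 718.68 + 256.48 + 900.58 + 735.54 + 589.36 = 3200.64
ΣP(t=0)·Q(t=1) = 4.98×106 + 10.35×28 + 11.95×74 + 8.87×82 + 2.41×212 = 527.88 + 289.8 + 884.3 + 727.34 + 510.92 = 2940.24
Index = 3200.64 / 2940.24 × 100 = 108.8564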